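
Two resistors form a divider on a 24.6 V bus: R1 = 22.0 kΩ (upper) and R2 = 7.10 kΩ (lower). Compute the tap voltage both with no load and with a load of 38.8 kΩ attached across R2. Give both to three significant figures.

Open-circuit: V = 24.6 × 7.10/(22.0 + 7.10) = 6.00 V.
With the load, R2 becomes R2‖R_L = 6.002 kΩ, so V = 24.6 × 6.002/28.00 = 5.27 V.

Unloaded: 6.00 V; loaded: 5.27 V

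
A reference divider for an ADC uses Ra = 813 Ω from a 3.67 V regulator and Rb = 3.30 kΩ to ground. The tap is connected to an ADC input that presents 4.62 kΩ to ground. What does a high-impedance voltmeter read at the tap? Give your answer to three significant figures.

The load sits in parallel with Rb: Rb‖R_L = (3300 × 4620) / (3300 + 4620) = 1925 Ω.
V_out = 3.67 × 1925 / (813 + 1925) = 3.67 × 1925/2738 = 2.58 V.

V_out ≈ 2.58 V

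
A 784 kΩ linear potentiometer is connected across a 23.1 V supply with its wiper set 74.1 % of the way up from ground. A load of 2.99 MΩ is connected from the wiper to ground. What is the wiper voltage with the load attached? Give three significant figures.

The wiper splits the pot into (1−α)R = 203.1 kΩ above and αR = 580.9 kΩ below.
Lower section ‖ load = 486.4 kΩ.
V_wiper = 23.1 × 486.4/(203.1 + 486.4) = 16.3 V.

V ≈ 16.3 V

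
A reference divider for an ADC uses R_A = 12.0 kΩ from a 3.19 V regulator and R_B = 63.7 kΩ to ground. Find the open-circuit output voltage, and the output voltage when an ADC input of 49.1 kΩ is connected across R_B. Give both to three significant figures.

Unloaded: 2.68 V; loaded: 2.23 V

Open-circuit: V = 3.19 × 63.7/(12.0 + 63.7) = 2.68 V.
With the load, R_B becomes R_B‖R_L = 27.73 kΩ, so V = 3.19 × 27.73/39.73 = 2.23 V.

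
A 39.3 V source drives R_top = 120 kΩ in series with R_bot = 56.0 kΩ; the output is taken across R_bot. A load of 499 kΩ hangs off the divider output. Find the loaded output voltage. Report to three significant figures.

V_out ≈ 11.6 V

The load sits in parallel with R_bot: R_bot‖R_L = (56.0 × 499) / (56.0 + 499) = 50.35 kΩ.
V_out = 39.3 × 50.35 / (120 + 50.35) = 39.3 × 50.35/170.3 = 11.6 V.
(Unloaded it would have been 12.5 V.)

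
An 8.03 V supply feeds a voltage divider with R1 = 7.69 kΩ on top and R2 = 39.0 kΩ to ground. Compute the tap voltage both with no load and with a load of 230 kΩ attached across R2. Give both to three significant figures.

Open-circuit: V = 8.03 × 39.0/(7.69 + 39.0) = 6.71 V.
With the load, R2 becomes R2‖R_L = 33.35 kΩ, so V = 8.03 × 33.35/41.04 = 6.53 V.

Unloaded: 6.71 V; loaded: 6.53 V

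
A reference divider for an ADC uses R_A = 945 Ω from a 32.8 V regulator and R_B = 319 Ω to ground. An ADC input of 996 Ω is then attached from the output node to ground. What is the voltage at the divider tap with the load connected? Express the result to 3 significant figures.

The load sits in parallel with R_B: R_B‖R_L = (319 × 996) / (319 + 996) = 241.6 Ω.
V_out = 32.8 × 241.6 / (945 + 241.6) = 32.8 × 241.6/1187 = 6.68 V.
(Unloaded it would have been 8.28 V.)

V_out ≈ 6.68 V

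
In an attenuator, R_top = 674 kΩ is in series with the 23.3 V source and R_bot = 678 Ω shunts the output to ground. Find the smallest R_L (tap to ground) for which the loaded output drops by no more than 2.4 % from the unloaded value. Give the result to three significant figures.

R_L(min) ≈ 27.5 kΩ

Output resistance R_th = R_top‖R_bot = (674000 × 678)/674700 = 677.3 Ω.
The fractional drop is R_th/(R_th + R_L); requiring this ≤ 0.0240 gives R_L ≥ R_th(1/0.0240 − 1) = 677.3 × 40.67 = 27.5 kΩ.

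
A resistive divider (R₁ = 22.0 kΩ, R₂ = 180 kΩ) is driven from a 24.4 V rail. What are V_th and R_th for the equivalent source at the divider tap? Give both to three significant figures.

V_th is the open-circuit tap voltage: 24.4 × 180/(22.0 + 180) = 21.7 V.
With the supply zeroed, R₁ and R₂ appear in parallel from the tap: R_th = R₁‖R₂ = (22.0 × 180)/202.0 = 19.6 kΩ.

V_th = 21.7 V, R_th = 19.6 kΩ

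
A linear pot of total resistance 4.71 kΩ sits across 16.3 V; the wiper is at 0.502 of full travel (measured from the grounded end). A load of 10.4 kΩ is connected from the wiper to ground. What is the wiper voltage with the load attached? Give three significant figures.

V ≈ 7.35 V

The wiper splits the pot into (1−α)R = 2.346 kΩ above and αR = 2.364 kΩ below.
Lower section ‖ load = 1.926 kΩ.
V_wiper = 16.3 × 1.926/(2.346 + 1.926) = 7.35 V.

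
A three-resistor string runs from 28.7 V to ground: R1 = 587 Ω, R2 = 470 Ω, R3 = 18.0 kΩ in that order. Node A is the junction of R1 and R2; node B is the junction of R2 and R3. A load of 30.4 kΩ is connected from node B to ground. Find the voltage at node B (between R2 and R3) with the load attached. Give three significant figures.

V ≈ 26.2 V

At node B, R3 is in parallel with the load: R3‖R_L = 11310 Ω.
Below node A the resistance is R2 + (R3‖R_L) = 11780 Ω, so V_A = 28.7 × 11780/12360 = 27.34 V.
Then V_B = V_A × (R3‖R_L)/(R2 + R3‖R_L) = 27.34 × 11310/11780 = 26.2 V.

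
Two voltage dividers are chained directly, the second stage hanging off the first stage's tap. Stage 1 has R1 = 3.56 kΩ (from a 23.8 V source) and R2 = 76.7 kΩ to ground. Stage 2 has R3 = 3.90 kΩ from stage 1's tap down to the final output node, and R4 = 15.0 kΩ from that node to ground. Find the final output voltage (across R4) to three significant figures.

Stage 2 presents R3+R4 = 18.90 kΩ as a load on stage 1's tap.
Stage 1's lower leg becomes R2‖(R3+R4) = 15.16 kΩ, so V_mid = 23.8 × 15.16/18.72 = 19.27 V.
Stage 2 is itself unloaded: V_out = V_mid × R4/(R3+R4) = 19.27 × 15.0/18.90 = 15.3 V.

V_out ≈ 15.3 V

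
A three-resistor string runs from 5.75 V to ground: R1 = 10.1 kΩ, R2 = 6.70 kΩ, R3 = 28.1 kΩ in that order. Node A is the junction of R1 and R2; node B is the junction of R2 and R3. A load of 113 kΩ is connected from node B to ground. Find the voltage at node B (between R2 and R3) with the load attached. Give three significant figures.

V ≈ 3.29 V

At node B, R3 is in parallel with the load: R3‖R_L = 22.50 kΩ.
Below node A the resistance is R2 + (R3‖R_L) = 29.20 kΩ, so V_A = 5.75 × 29.20/39.30 = 4.272 V.
Then V_B = V_A × (R3‖R_L)/(R2 + R3‖R_L) = 4.272 × 22.50/29.20 = 3.29 V.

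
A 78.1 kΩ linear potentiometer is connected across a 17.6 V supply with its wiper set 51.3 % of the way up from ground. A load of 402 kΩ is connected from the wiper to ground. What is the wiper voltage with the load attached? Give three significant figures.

V ≈ 8.61 V

The wiper splits the pot into (1−α)R = 38.03 kΩ above and αR = 40.07 kΩ below.
Lower section ‖ load = 36.43 kΩ.
V_wiper = 17.6 × 36.43/(38.03 + 36.43) = 8.61 V.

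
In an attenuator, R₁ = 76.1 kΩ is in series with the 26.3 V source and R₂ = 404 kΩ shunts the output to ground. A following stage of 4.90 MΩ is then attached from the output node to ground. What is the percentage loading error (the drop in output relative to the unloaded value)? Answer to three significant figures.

The divider's output (Thévenin) resistance is R₁‖R₂ = 64.04 kΩ.
Fractional drop under load = R_th/(R_th + R_L) = 64.04 / (64.04 + 4900) = 0.01290.
So the output falls by 1.29 %.

1.29 %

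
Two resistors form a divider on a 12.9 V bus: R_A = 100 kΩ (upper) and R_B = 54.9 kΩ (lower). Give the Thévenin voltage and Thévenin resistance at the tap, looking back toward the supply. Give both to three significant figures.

V_th is the open-circuit tap voltage: 12.9 × 54.9/(100 + 54.9) = 4.57 V.
With the supply zeroed, R_A and R_B appear in parallel from the tap: R_th = R_A‖R_B = (100 × 54.9)/154.9 = 35.4 kΩ.

V_th = 4.57 V, R_th = 35.4 kΩ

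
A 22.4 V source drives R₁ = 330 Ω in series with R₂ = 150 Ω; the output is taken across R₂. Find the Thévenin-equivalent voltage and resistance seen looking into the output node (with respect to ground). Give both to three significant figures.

V_th = 7.00 V, R_th = 103 Ω

V_th is the open-circuit tap voltage: 22.4 × 150/(330 + 150) = 7.00 V.
With the supply zeroed, R₁ and R₂ appear in parallel from the tap: R_th = R₁‖R₂ = (330 × 150)/480.0 = 103 Ω.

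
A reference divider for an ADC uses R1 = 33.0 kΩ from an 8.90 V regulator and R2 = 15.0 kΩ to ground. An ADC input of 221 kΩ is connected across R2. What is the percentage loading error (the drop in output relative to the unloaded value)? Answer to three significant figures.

The divider's output (Thévenin) resistance is R1‖R2 = 10.31 kΩ.
Fractional drop under load = R_th/(R_th + R_L) = 10.31 / (10.31 + 221) = 0.04458.
So the output falls by 4.46 %.

4.46 %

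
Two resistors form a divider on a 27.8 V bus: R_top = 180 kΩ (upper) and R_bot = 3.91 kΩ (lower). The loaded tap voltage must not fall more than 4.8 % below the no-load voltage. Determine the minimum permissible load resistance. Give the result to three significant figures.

Output resistance R_th = R_top‖R_bot = (180 × 3.91)/183.9 = 3.827 kΩ.
The fractional drop is R_th/(R_th + R_L); requiring this ≤ 0.0480 gives R_L ≥ R_th(1/0.0480 − 1) = 3.827 × 19.83 = 75.9 kΩ.

R_L(min) ≈ 75.9 kΩ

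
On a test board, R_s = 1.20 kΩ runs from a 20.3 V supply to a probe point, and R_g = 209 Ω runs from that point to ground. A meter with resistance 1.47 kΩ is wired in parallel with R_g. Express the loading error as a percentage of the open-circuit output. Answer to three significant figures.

The divider's output (Thévenin) resistance is R_s‖R_g = 178.0 Ω.
Fractional drop under load = R_th/(R_th + R_L) = 178.0 / (178.0 + 1470) = 0.1080.
So the output falls by 10.8 %.

10.8 %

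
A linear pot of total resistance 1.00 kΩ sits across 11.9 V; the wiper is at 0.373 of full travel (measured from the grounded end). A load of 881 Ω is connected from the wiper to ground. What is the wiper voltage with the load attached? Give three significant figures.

V ≈ 3.51 V

The wiper splits the pot into (1−α)R = 627.0 Ω above and αR = 373.0 Ω below.
Lower section ‖ load = 262.1 Ω.
V_wiper = 11.9 × 262.1/(627.0 + 262.1) = 3.51 V.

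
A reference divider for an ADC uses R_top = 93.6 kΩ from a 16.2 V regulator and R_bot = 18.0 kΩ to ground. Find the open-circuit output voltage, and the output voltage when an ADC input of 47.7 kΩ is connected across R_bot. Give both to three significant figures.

Unloaded: 2.61 V; loaded: 1.98 V

Open-circuit: V = 16.2 × 18.0/(93.6 + 18.0) = 2.61 V.
With the load, R_bot becomes R_bot‖R_L = 13.07 kΩ, so V = 16.2 × 13.07/106.7 = 1.98 V.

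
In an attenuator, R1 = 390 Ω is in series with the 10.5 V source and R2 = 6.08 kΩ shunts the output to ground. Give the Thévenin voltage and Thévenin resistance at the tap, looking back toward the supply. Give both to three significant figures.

V_th = 9.87 V, R_th = 366 Ω

V_th is the open-circuit tap voltage: 10.5 × 6080/(390 + 6080) = 9.87 V.
With the supply zeroed, R1 and R2 appear in parallel from the tap: R_th = R1‖R2 = (390 × 6080)/6470 = 366 Ω.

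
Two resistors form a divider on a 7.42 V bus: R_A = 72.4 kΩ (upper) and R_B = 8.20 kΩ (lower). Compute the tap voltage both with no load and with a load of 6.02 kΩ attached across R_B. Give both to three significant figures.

Unloaded: 0.755 V; loaded: 0.339 V

Open-circuit: V = 7.42 × 8.20/(72.4 + 8.20) = 0.755 V.
With the load, R_B becomes R_B‖R_L = 3.471 kΩ, so V = 7.42 × 3.471/75.87 = 0.339 V.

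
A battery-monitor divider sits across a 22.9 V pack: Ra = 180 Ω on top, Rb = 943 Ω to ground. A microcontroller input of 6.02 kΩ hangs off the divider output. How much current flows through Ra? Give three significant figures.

Rb‖R_L = 815.3 Ω, so the source sees Ra + Rb‖R_L = 995.3 Ω.
I = 22.9 V / 995.3 Ω = 23.0 mA.

I ≈ 23.0 mA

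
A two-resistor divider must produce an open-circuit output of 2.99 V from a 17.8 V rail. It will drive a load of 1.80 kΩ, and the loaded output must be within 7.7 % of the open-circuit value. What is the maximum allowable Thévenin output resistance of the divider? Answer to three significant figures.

R_th ≤ 150 Ω

Loading drop = R_th/(R_th + R_L) ≤ 0.0770, so R_th ≤ R_L · ε/(1−ε) = 1.80 kΩ × 0.0770/0.9230 = 150 Ω.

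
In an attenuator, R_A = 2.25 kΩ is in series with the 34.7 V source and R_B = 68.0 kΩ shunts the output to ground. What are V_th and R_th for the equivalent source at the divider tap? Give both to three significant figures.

V_th is the open-circuit tap voltage: 34.7 × 68.0/(2.25 + 68.0) = 33.6 V.
With the supply zeroed, R_A and R_B appear in parallel from the tap: R_th = R_A‖R_B = (2.25 × 68.0)/70.25 = 2.18 kΩ.

V_th = 33.6 V, R_th = 2.18 kΩ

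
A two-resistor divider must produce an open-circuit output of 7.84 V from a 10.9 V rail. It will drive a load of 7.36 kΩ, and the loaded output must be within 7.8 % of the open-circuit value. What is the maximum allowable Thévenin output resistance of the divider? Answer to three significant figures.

Loading drop = R_th/(R_th + R_L) ≤ 0.0780, so R_th ≤ R_L · ε/(1−ε) = 7.36 kΩ × 0.0780/0.9220 = 623 Ω.

R_th ≤ 623 Ω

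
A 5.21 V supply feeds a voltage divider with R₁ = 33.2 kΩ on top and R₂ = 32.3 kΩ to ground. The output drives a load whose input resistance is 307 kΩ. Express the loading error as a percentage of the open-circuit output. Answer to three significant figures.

5.06 %

The divider's output (Thévenin) resistance is R₁‖R₂ = 16.37 kΩ.
Fractional drop under load = R_th/(R_th + R_L) = 16.37 / (16.37 + 307) = 0.05063.
So the output falls by 5.06 %.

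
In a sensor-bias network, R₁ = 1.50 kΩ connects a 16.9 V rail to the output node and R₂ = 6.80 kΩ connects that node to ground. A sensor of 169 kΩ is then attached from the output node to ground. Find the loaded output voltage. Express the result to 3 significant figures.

V_out ≈ 13.7 V

The load sits in parallel with R₂: R₂‖R_L = (6.80 × 169) / (6.80 + 169) = 6.537 kΩ.
V_out = 16.9 × 6.537 / (1.50 + 6.537) = 16.9 × 6.537/8.037 = 13.7 V.
(Unloaded it would have been 13.8 V.)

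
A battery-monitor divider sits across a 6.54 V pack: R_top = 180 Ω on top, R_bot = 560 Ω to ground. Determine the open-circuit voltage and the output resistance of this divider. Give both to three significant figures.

V_th is the open-circuit tap voltage: 6.54 × 560/(180 + 560) = 4.95 V.
With the supply zeroed, R_top and R_bot appear in parallel from the tap: R_th = R_top‖R_bot = (180 × 560)/740.0 = 136 Ω.

V_th = 4.95 V, R_th = 136 Ω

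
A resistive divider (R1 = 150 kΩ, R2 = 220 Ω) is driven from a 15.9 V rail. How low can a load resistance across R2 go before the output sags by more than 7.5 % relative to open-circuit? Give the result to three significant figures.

R_L(min) ≈ 2.71 kΩ

Output resistance R_th = R1‖R2 = (150000 × 220)/150200 = 219.7 Ω.
The fractional drop is R_th/(R_th + R_L); requiring this ≤ 0.0750 gives R_L ≥ R_th(1/0.0750 − 1) = 219.7 × 12.33 = 2.71 kΩ.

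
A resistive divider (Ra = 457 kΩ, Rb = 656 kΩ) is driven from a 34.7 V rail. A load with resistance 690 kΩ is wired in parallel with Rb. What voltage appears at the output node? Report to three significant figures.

V_out ≈ 14.7 V

The load sits in parallel with Rb: Rb‖R_L = (656 × 690) / (656 + 690) = 336.3 kΩ.
V_out = 34.7 × 336.3 / (457 + 336.3) = 34.7 × 336.3/793.3 = 14.7 V.
(Unloaded it would have been 20.5 V.)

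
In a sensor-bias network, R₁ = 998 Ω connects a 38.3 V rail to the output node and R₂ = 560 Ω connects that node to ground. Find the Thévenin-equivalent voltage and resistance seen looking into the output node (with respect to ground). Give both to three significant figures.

V_th is the open-circuit tap voltage: 38.3 × 560/(998 + 560) = 13.8 V.
With the supply zeroed, R₁ and R₂ appear in parallel from the tap: R_th = R₁‖R₂ = (998 × 560)/1558 = 359 Ω.

V_th = 13.8 V, R_th = 359 Ω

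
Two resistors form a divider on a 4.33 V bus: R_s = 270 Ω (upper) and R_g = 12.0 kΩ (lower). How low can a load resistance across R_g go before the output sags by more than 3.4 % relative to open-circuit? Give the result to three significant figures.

R_L(min) ≈ 7.50 kΩ

Output resistance R_th = R_s‖R_g = (270 × 12000)/12270 = 264.1 Ω.
The fractional drop is R_th/(R_th + R_L); requiring this ≤ 0.0340 gives R_L ≥ R_th(1/0.0340 − 1) = 264.1 × 28.41 = 7.50 kΩ.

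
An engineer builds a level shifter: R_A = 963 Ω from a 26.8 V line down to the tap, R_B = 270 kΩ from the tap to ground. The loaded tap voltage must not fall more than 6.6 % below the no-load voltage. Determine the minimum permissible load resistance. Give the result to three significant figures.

Output resistance R_th = R_A‖R_B = (963 × 270000)/271000 = 959.6 Ω.
The fractional drop is R_th/(R_th + R_L); requiring this ≤ 0.0660 gives R_L ≥ R_th(1/0.0660 − 1) = 959.6 × 14.15 = 13.6 kΩ.

R_L(min) ≈ 13.6 kΩ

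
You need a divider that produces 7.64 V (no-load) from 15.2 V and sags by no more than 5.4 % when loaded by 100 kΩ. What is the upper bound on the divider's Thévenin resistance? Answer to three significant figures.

R_th ≤ 5.71 kΩ

Loading drop = R_th/(R_th + R_L) ≤ 0.0540, so R_th ≤ R_L · ε/(1−ε) = 100 kΩ × 0.0540/0.9460 = 5.71 kΩ.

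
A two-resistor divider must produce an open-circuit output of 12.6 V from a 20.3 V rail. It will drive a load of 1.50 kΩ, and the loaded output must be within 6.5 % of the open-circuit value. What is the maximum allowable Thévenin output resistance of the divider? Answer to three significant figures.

R_th ≤ 104 Ω

Loading drop = R_th/(R_th + R_L) ≤ 0.0650, so R_th ≤ R_L · ε/(1−ε) = 1.50 kΩ × 0.0650/0.9350 = 104 Ω.
(Any R1, R2 with R2/(R1+R2) = 0.621 and R1‖R2 ≤ 104 Ω will meet the spec.)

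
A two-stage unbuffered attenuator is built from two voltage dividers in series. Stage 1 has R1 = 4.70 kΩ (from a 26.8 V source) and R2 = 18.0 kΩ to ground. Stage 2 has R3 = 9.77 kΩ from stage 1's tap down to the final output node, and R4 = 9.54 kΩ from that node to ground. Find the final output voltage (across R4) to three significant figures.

Stage 2 presents R3+R4 = 19.31 kΩ as a load on stage 1's tap.
Stage 1's lower leg becomes R2‖(R3+R4) = 9.316 kΩ, so V_mid = 26.8 × 9.316/14.02 = 17.81 V.
Stage 2 is itself unloaded: V_out = V_mid × R4/(R3+R4) = 17.81 × 9.54/19.31 = 8.80 V.

V_out ≈ 8.80 V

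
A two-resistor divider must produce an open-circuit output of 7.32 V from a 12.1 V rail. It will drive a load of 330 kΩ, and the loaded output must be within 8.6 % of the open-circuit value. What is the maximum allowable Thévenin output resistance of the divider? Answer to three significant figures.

R_th ≤ 31.1 kΩ

Loading drop = R_th/(R_th + R_L) ≤ 0.0860, so R_th ≤ R_L · ε/(1−ε) = 330 kΩ × 0.0860/0.9140 = 31.1 kΩ.
(Any R1, R2 with R2/(R1+R2) = 0.605 and R1‖R2 ≤ 31.1 kΩ will meet the spec.)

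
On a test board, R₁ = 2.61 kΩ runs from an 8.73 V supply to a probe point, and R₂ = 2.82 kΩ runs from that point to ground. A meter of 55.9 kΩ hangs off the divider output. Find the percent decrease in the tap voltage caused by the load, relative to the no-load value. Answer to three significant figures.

The divider's output (Thévenin) resistance is R₁‖R₂ = 1.355 kΩ.
Fractional drop under load = R_th/(R_th + R_L) = 1.355 / (1.355 + 55.9) = 0.02367.
So the output falls by 2.37 %.

2.37 %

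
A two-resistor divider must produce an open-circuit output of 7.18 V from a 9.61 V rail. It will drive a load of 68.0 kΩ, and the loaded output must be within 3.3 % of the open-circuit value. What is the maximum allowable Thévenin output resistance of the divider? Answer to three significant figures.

R_th ≤ 2.32 kΩ

Loading drop = R_th/(R_th + R_L) ≤ 0.0330, so R_th ≤ R_L · ε/(1−ε) = 68.0 kΩ × 0.0330/0.9670 = 2.32 kΩ.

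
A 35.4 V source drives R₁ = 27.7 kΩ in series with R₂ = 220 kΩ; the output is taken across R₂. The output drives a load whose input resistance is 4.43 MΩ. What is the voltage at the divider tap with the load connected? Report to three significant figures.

The load sits in parallel with R₂: R₂‖R_L = (220 × 4430) / (220 + 4430) = 209.6 kΩ.
V_out = 35.4 × 209.6 / (27.7 + 209.6) = 35.4 × 209.6/237.3 = 31.3 V.

V_out ≈ 31.3 V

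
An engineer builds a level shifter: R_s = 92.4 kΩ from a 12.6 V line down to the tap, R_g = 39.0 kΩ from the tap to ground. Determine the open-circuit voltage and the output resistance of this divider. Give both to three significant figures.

V_th = 3.74 V, R_th = 27.4 kΩ

V_th is the open-circuit tap voltage: 12.6 × 39.0/(92.4 + 39.0) = 3.74 V.
With the supply zeroed, R_s and R_g appear in parallel from the tap: R_th = R_s‖R_g = (92.4 × 39.0)/131.4 = 27.4 kΩ.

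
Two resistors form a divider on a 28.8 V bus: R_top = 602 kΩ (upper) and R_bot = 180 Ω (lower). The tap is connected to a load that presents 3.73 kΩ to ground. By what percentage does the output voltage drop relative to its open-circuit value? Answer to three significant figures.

The divider's output (Thévenin) resistance is R_top‖R_bot = 179.9 Ω.
Fractional drop under load = R_th/(R_th + R_L) = 179.9 / (179.9 + 3730) = 0.04602.
So the output falls by 4.60 %.

4.60 %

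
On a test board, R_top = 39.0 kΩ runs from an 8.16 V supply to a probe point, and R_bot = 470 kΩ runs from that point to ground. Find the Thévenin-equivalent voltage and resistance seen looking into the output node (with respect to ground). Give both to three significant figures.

V_th is the open-circuit tap voltage: 8.16 × 470/(39.0 + 470) = 7.53 V.
With the supply zeroed, R_top and R_bot appear in parallel from the tap: R_th = R_top‖R_bot = (39.0 × 470)/509.0 = 36.0 kΩ.

V_th = 7.53 V, R_th = 36.0 kΩ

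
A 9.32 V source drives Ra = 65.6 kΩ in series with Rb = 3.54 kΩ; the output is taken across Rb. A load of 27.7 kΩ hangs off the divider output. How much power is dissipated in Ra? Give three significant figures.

P ≈ 1.21 mW

Total resistance from the source is Ra + (Rb‖R_L) = 68.74 kΩ, so I = 9.32/68.74 kΩ = 0.1356 mA.
P = I²·Ra = (0.1356 mA)² × 65.6 kΩ = 1.21 mW.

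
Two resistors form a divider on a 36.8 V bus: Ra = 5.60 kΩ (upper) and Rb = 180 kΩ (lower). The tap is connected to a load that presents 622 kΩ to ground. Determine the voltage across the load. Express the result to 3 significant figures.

The load sits in parallel with Rb: Rb‖R_L = (180 × 622) / (180 + 622) = 139.6 kΩ.
V_out = 36.8 × 139.6 / (5.60 + 139.6) = 36.8 × 139.6/145.2 = 35.4 V.

V_out ≈ 35.4 V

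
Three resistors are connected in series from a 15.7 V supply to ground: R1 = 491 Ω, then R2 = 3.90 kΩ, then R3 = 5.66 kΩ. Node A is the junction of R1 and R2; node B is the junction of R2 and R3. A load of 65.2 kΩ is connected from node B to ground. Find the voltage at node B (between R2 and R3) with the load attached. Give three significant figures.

V ≈ 8.52 V

At node B, R3 is in parallel with the load: R3‖R_L = 5208 Ω.
Below node A the resistance is R2 + (R3‖R_L) = 9108 Ω, so V_A = 15.7 × 9108/9599 = 14.90 V.
Then V_B = V_A × (R3‖R_L)/(R2 + R3‖R_L) = 14.90 × 5208/9108 = 8.52 V.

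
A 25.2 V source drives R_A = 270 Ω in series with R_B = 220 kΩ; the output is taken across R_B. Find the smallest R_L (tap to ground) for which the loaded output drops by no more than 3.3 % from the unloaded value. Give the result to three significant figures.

Output resistance R_th = R_A‖R_B = (270 × 220000)/220300 = 269.7 Ω.
The fractional drop is R_th/(R_th + R_L); requiring this ≤ 0.0330 gives R_L ≥ R_th(1/0.0330 − 1) = 269.7 × 29.30 = 7.90 kΩ.

R_L(min) ≈ 7.90 kΩ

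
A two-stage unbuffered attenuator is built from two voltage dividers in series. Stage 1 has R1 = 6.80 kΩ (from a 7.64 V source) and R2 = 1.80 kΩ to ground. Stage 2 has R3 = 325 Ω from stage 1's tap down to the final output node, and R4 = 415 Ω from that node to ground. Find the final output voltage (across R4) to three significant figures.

Stage 2 presents R3+R4 = 740.0 Ω as a load on stage 1's tap.
Stage 1's lower leg becomes R2‖(R3+R4) = 524.4 Ω, so V_mid = 7.64 × 524.4/7324 = 0.5470 V.
Stage 2 is itself unloaded: V_out = V_mid × R4/(R3+R4) = 0.5470 × 415/740.0 = 0.307 V.

V_out ≈ 0.307 V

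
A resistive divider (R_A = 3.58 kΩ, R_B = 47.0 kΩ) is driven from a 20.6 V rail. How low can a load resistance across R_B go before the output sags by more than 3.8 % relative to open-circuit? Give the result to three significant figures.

R_L(min) ≈ 84.2 kΩ

Output resistance R_th = R_A‖R_B = (3.58 × 47.0)/50.58 = 3.327 kΩ.
The fractional drop is R_th/(R_th + R_L); requiring this ≤ 0.0380 gives R_L ≥ R_th(1/0.0380 − 1) = 3.327 × 25.32 = 84.2 kΩ.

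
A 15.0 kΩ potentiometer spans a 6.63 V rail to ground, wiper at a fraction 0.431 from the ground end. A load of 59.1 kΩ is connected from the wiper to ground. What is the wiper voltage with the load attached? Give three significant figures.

V ≈ 2.69 V

The wiper splits the pot into (1−α)R = 8.535 kΩ above and αR = 6.465 kΩ below.
Lower section ‖ load = 5.828 kΩ.
V_wiper = 6.63 × 5.828/(8.535 + 5.828) = 2.69 V.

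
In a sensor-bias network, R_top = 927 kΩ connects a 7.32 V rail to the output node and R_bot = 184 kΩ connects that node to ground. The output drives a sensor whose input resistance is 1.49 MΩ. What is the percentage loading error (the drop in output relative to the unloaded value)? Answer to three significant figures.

Unloaded V = 7.32 × 184/1111 = 1.2123 V.
Loaded: R_bot‖R_L = 163.8 kΩ, giving V = 7.32 × 163.8/1091 = 1.0991 V.
Drop = (1.2123 − 1.0991) / 1.2123 = 9.34 %.

9.34 %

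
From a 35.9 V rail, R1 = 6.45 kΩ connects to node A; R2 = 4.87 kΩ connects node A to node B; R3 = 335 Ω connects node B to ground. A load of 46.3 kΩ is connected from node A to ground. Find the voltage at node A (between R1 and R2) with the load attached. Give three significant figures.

Below node A the series string R2+R3 = 5205 Ω sits in parallel with the 46300 Ω load: 4679 Ω.
V_A = 35.9 × 4679/(6450 + 4679) = 15.1 V.

V ≈ 15.1 V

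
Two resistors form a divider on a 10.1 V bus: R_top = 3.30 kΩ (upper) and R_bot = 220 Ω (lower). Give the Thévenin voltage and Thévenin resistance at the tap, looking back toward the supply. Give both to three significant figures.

V_th = 0.631 V, R_th = 206 Ω

V_th is the open-circuit tap voltage: 10.1 × 220/(3300 + 220) = 0.631 V.
With the supply zeroed, R_top and R_bot appear in parallel from the tap: R_th = R_top‖R_bot = (3300 × 220)/3520 = 206 Ω.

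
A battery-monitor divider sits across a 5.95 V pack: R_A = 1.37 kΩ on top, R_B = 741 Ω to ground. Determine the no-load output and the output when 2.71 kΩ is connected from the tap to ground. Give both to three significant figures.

Unloaded: 2.09 V; loaded: 1.77 V

Open-circuit: V = 5.95 × 741/(1370 + 741) = 2.09 V.
With the load, R_B becomes R_B‖R_L = 581.9 Ω, so V = 5.95 × 581.9/1952 = 1.77 V.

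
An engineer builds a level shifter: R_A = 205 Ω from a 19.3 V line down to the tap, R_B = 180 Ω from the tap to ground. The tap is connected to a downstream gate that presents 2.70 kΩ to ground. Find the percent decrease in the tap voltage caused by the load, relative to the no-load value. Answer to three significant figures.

3.43 %

The divider's output (Thévenin) resistance is R_A‖R_B = 95.84 Ω.
Fractional drop under load = R_th/(R_th + R_L) = 95.84 / (95.84 + 2700) = 0.03428.
So the output falls by 3.43 %.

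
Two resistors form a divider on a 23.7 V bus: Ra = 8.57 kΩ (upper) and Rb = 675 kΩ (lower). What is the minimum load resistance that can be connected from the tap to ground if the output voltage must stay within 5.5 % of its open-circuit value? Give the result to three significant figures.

R_L(min) ≈ 145 kΩ

Output resistance R_th = Ra‖Rb = (8.57 × 675)/683.6 = 8.463 kΩ.
The fractional drop is R_th/(R_th + R_L); requiring this ≤ 0.0550 gives R_L ≥ R_th(1/0.0550 − 1) = 8.463 × 17.18 = 145 kΩ.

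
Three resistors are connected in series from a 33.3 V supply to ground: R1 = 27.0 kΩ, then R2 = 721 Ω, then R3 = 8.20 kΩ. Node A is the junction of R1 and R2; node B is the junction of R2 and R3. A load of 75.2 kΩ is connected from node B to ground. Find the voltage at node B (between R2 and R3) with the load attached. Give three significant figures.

At node B, R3 is in parallel with the load: R3‖R_L = 7394 Ω.
Below node A the resistance is R2 + (R3‖R_L) = 8115 Ω, so V_A = 33.3 × 8115/35110 = 7.695 V.
Then V_B = V_A × (R3‖R_L)/(R2 + R3‖R_L) = 7.695 × 7394/8115 = 7.01 V.

V ≈ 7.01 V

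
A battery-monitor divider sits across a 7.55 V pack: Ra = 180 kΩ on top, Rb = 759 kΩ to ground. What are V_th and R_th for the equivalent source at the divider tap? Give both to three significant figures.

V_th is the open-circuit tap voltage: 7.55 × 759/(180 + 759) = 6.10 V.
With the supply zeroed, Ra and Rb appear in parallel from the tap: R_th = Ra‖Rb = (180 × 759)/939.0 = 145 kΩ.

V_th = 6.10 V, R_th = 145 kΩ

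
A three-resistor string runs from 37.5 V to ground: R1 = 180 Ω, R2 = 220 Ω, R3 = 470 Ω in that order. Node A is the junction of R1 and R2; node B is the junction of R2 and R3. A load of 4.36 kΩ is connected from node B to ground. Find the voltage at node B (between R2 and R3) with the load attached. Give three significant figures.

At node B, R3 is in parallel with the load: R3‖R_L = 424.3 Ω.
Below node A the resistance is R2 + (R3‖R_L) = 644.3 Ω, so V_A = 37.5 × 644.3/824.3 = 29.31 V.
Then V_B = V_A × (R3‖R_L)/(R2 + R3‖R_L) = 29.31 × 424.3/644.3 = 19.3 V.

V ≈ 19.3 V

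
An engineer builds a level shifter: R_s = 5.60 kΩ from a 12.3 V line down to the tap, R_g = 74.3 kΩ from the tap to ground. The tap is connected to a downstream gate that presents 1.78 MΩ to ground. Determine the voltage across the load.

The load sits in parallel with R_g: R_g‖R_L = (74.3 × 1780) / (74.3 + 1780) = 71.32 kΩ.
V_out = 12.3 × 71.32 / (5.60 + 71.32) = 12.3 × 71.32/76.92 = 11.4 V.

V_out ≈ 11.4 V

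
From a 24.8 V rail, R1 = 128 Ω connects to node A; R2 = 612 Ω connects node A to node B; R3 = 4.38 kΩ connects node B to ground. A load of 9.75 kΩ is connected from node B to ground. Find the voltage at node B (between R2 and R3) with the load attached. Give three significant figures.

V ≈ 19.9 V

At node B, R3 is in parallel with the load: R3‖R_L = 3022 Ω.
Below node A the resistance is R2 + (R3‖R_L) = 3634 Ω, so V_A = 24.8 × 3634/3762 = 23.96 V.
Then V_B = V_A × (R3‖R_L)/(R2 + R3‖R_L) = 23.96 × 3022/3634 = 19.9 V.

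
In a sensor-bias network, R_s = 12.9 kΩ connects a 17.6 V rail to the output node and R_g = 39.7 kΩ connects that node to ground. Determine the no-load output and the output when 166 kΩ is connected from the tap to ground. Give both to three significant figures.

Open-circuit: V = 17.6 × 39.7/(12.9 + 39.7) = 13.3 V.
With the load, R_g becomes R_g‖R_L = 32.04 kΩ, so V = 17.6 × 32.04/44.94 = 12.5 V.

Unloaded: 13.3 V; loaded: 12.5 V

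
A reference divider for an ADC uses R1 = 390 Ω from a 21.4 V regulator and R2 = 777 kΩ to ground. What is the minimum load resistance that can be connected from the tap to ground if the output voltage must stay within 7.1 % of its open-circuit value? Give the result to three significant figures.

R_L(min) ≈ 5.10 kΩ

Output resistance R_th = R1‖R2 = (390 × 777000)/777400 = 389.8 Ω.
The fractional drop is R_th/(R_th + R_L); requiring this ≤ 0.0710 gives R_L ≥ R_th(1/0.0710 − 1) = 389.8 × 13.08 = 5.10 kΩ.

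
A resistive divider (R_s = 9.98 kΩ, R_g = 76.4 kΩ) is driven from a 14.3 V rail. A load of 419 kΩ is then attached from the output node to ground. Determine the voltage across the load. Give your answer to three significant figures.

V_out ≈ 12.4 V

The load sits in parallel with R_g: R_g‖R_L = (76.4 × 419) / (76.4 + 419) = 64.62 kΩ.
V_out = 14.3 × 64.62 / (9.98 + 64.62) = 14.3 × 64.62/74.60 = 12.4 V.
(Unloaded it would have been 12.6 V.)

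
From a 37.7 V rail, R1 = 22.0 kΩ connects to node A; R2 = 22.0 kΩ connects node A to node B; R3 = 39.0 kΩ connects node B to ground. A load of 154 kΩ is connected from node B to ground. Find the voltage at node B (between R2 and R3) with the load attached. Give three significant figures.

V ≈ 15.6 V

At node B, R3 is in parallel with the load: R3‖R_L = 31.12 kΩ.
Below node A the resistance is R2 + (R3‖R_L) = 53.12 kΩ, so V_A = 37.7 × 53.12/75.12 = 26.66 V.
Then V_B = V_A × (R3‖R_L)/(R2 + R3‖R_L) = 26.66 × 31.12/53.12 = 15.6 V.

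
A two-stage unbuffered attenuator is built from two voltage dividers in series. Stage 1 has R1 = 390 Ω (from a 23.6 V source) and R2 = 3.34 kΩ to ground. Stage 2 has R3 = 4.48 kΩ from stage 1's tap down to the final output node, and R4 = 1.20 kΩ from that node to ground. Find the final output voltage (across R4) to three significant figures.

V_out ≈ 4.21 V

Stage 2 presents R3+R4 = 5680 Ω as a load on stage 1's tap.
Stage 1's lower leg becomes R2‖(R3+R4) = 2103 Ω, so V_mid = 23.6 × 2103/2493 = 19.91 V.
Stage 2 is itself unloaded: V_out = V_mid × R4/(R3+R4) = 19.91 × 1200/5680 = 4.21 V.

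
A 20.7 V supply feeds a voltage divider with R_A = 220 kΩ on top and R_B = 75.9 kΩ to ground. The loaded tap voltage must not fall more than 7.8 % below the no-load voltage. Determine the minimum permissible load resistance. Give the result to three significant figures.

R_L(min) ≈ 667 kΩ

Output resistance R_th = R_A‖R_B = (220 × 75.9)/295.9 = 56.43 kΩ.
The fractional drop is R_th/(R_th + R_L); requiring this ≤ 0.0780 gives R_L ≥ R_th(1/0.0780 − 1) = 56.43 × 11.82 = 667 kΩ.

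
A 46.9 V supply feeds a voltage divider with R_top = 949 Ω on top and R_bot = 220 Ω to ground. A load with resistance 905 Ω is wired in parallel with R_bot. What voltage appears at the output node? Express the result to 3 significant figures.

The load sits in parallel with R_bot: R_bot‖R_L = (220 × 905) / (220 + 905) = 177.0 Ω.
V_out = 46.9 × 177.0 / (949 + 177.0) = 46.9 × 177.0/1126 = 7.37 V.

V_out ≈ 7.37 V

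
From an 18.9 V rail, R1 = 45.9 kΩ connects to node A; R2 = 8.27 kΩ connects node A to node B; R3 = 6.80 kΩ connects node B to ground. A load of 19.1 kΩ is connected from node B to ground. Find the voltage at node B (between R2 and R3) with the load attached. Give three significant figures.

At node B, R3 is in parallel with the load: R3‖R_L = 5.015 kΩ.
Below node A the resistance is R2 + (R3‖R_L) = 13.28 kΩ, so V_A = 18.9 × 13.28/59.18 = 4.242 V.
Then V_B = V_A × (R3‖R_L)/(R2 + R3‖R_L) = 4.242 × 5.015/13.28 = 1.60 V.

V ≈ 1.60 V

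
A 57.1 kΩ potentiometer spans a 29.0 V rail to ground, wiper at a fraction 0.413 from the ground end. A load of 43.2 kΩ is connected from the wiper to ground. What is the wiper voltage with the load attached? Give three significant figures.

The wiper splits the pot into (1−α)R = 33.52 kΩ above and αR = 23.58 kΩ below.
Lower section ‖ load = 15.25 kΩ.
V_wiper = 29.0 × 15.25/(33.52 + 15.25) = 9.07 V.

V ≈ 9.07 V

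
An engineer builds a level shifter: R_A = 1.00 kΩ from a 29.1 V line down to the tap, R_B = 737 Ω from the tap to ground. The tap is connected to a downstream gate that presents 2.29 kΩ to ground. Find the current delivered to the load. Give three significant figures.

I_L ≈ 4.55 mA

R_B‖R_L = 557.6 Ω; V_out = 29.1 × 557.6/1558 = 10.42 V.
I_L = V_out / R_L = 10.42 / 2.29 kΩ = 4.55 mA.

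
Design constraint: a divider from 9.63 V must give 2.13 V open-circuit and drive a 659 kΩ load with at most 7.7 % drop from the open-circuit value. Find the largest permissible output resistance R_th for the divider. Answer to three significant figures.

R_th ≤ 55.0 kΩ

Loading drop = R_th/(R_th + R_L) ≤ 0.0770, so R_th ≤ R_L · ε/(1−ε) = 659 kΩ × 0.0770/0.9230 = 55.0 kΩ.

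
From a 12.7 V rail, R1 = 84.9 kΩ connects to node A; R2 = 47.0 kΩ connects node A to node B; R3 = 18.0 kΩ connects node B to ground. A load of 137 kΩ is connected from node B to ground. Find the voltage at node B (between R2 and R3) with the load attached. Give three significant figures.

At node B, R3 is in parallel with the load: R3‖R_L = 15.91 kΩ.
Below node A the resistance is R2 + (R3‖R_L) = 62.91 kΩ, so V_A = 12.7 × 62.91/147.8 = 5.405 V.
Then V_B = V_A × (R3‖R_L)/(R2 + R3‖R_L) = 5.405 × 15.91/62.91 = 1.37 V.

V ≈ 1.37 V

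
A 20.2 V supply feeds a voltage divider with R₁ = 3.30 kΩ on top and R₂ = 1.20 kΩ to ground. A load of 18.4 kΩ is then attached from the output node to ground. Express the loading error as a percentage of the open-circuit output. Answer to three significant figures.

4.56 %

The divider's output (Thévenin) resistance is R₁‖R₂ = 0.8800 kΩ.
Fractional drop under load = R_th/(R_th + R_L) = 0.8800 / (0.8800 + 18.4) = 0.04564.
So the output falls by 4.56 %.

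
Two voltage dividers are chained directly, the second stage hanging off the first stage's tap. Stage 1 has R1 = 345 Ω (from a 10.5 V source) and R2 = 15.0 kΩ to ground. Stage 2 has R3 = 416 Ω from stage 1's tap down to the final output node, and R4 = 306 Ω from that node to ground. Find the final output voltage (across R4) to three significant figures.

Stage 2 presents R3+R4 = 722.0 Ω as a load on stage 1's tap.
Stage 1's lower leg becomes R2‖(R3+R4) = 688.8 Ω, so V_mid = 10.5 × 688.8/1034 = 6.996 V.
Stage 2 is itself unloaded: V_out = V_mid × R4/(R3+R4) = 6.996 × 306/722.0 = 2.97 V.

V_out ≈ 2.97 V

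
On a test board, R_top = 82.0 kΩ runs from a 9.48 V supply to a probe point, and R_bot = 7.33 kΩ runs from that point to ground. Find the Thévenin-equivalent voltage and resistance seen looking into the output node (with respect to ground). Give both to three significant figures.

V_th = 0.778 V, R_th = 6.73 kΩ

V_th is the open-circuit tap voltage: 9.48 × 7.33/(82.0 + 7.33) = 0.778 V.
With the supply zeroed, R_top and R_bot appear in parallel from the tap: R_th = R_top‖R_bot = (82.0 × 7.33)/89.33 = 6.73 kΩ.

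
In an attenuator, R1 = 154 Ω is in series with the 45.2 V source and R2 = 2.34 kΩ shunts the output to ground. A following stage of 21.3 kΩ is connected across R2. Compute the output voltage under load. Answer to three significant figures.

V_out ≈ 42.1 V

The load sits in parallel with R2: R2‖R_L = (2340 × 21300) / (2340 + 21300) = 2108 Ω.
V_out = 45.2 × 2108 / (154 + 2108) = 45.2 × 2108/2262 = 42.1 V.
(Unloaded it would have been 42.4 V.)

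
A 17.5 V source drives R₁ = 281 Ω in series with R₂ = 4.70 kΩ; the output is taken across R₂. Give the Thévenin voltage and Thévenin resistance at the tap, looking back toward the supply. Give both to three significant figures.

V_th is the open-circuit tap voltage: 17.5 × 4700/(281 + 4700) = 16.5 V.
With the supply zeroed, R₁ and R₂ appear in parallel from the tap: R_th = R₁‖R₂ = (281 × 4700)/4981 = 265 Ω.

V_th = 16.5 V, R_th = 265 Ω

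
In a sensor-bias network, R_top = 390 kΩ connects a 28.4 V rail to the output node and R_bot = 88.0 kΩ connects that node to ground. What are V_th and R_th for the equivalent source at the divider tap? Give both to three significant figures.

V_th is the open-circuit tap voltage: 28.4 × 88.0/(390 + 88.0) = 5.23 V.
With the supply zeroed, R_top and R_bot appear in parallel from the tap: R_th = R_top‖R_bot = (390 × 88.0)/478.0 = 71.8 kΩ.

V_th = 5.23 V, R_th = 71.8 kΩ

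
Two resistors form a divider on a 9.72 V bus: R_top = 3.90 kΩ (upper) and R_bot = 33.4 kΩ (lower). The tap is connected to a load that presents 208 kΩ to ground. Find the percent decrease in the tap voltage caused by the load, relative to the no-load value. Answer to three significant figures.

The divider's output (Thévenin) resistance is R_top‖R_bot = 3.492 kΩ.
Fractional drop under load = R_th/(R_th + R_L) = 3.492 / (3.492 + 208) = 0.01651.
So the output falls by 1.65 %.

1.65 %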